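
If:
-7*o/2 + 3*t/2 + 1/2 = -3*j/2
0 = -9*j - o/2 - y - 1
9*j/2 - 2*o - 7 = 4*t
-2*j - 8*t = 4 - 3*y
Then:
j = 46/289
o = -110/289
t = -399/289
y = -648/289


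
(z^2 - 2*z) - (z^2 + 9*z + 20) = -11*z - 20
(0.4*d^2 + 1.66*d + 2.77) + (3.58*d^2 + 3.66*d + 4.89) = 3.98*d^2 + 5.32*d + 7.66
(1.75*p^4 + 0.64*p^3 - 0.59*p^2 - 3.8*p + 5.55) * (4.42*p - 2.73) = 7.735*p^5 - 1.9487*p^4 - 4.355*p^3 - 15.1853*p^2 + 34.905*p - 15.1515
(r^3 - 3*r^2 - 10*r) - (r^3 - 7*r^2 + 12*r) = 4*r^2 - 22*r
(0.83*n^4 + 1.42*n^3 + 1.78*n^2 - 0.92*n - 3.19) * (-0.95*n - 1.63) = -0.7885*n^5 - 2.7019*n^4 - 4.0056*n^3 - 2.0274*n^2 + 4.5301*n + 5.1997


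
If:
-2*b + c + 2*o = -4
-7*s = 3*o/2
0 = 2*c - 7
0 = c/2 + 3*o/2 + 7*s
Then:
No Solution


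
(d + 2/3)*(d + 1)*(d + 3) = d^3 + 14*d^2/3 + 17*d/3 + 2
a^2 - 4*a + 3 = (a - 3)*(a - 1)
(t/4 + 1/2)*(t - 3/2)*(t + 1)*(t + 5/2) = t^4/4 + t^3 + 5*t^2/16 - 37*t/16 - 15/8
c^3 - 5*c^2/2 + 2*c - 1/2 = (c - 1)^2*(c - 1/2)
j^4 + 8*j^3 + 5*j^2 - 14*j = j*(j - 1)*(j + 2)*(j + 7)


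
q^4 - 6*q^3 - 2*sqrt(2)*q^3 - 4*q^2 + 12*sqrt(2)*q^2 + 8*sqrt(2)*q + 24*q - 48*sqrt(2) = (q - 6)*(q - 2)*(q + 2)*(q - 2*sqrt(2))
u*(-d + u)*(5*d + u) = -5*d^2*u + 4*d*u^2 + u^3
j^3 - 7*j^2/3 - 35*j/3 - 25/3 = (j - 5)*(j + 1)*(j + 5/3)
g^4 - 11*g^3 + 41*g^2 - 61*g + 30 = (g - 5)*(g - 3)*(g - 2)*(g - 1)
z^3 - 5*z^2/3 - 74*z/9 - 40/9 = (z - 4)*(z + 2/3)*(z + 5/3)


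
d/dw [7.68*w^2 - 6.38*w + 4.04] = 15.36*w - 6.38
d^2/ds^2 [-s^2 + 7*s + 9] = -2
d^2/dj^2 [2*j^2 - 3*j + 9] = 4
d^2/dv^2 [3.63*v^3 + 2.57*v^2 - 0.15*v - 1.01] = 21.78*v + 5.14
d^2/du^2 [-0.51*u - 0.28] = 0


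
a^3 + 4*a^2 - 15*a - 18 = (a - 3)*(a + 1)*(a + 6)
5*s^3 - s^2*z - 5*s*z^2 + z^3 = (-5*s + z)*(-s + z)*(s + z)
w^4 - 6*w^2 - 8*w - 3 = (w - 3)*(w + 1)^3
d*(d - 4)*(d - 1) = d^3 - 5*d^2 + 4*d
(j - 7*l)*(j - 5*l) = j^2 - 12*j*l + 35*l^2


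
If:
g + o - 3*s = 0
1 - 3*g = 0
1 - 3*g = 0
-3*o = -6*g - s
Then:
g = 1/3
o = 19/24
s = 3/8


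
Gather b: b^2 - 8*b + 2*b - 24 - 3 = b^2 - 6*b - 27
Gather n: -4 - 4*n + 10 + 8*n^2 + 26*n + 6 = 8*n^2 + 22*n + 12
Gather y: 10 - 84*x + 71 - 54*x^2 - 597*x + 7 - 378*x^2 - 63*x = -432*x^2 - 744*x + 88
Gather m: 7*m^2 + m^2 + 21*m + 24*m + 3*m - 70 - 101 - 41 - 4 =8*m^2 + 48*m - 216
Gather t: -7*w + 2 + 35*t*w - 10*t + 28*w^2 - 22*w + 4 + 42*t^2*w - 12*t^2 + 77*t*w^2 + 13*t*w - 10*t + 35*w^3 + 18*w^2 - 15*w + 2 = t^2*(42*w - 12) + t*(77*w^2 + 48*w - 20) + 35*w^3 + 46*w^2 - 44*w + 8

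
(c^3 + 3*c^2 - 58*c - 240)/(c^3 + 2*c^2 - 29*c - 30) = (c^2 - 3*c - 40)/(c^2 - 4*c - 5)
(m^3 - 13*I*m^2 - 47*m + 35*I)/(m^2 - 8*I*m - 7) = m - 5*I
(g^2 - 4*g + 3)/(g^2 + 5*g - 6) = (g - 3)/(g + 6)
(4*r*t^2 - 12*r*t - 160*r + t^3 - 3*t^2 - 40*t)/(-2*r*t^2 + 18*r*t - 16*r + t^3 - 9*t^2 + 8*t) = (-4*r*t - 20*r - t^2 - 5*t)/(2*r*t - 2*r - t^2 + t)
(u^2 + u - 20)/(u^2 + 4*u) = (u^2 + u - 20)/(u*(u + 4))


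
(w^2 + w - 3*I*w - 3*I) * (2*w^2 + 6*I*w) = 2*w^4 + 2*w^3 + 18*w^2 + 18*w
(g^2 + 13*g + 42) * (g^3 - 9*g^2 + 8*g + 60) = g^5 + 4*g^4 - 67*g^3 - 214*g^2 + 1116*g + 2520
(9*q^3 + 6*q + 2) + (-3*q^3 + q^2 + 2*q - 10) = 6*q^3 + q^2 + 8*q - 8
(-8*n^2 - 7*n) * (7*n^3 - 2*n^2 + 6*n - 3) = -56*n^5 - 33*n^4 - 34*n^3 - 18*n^2 + 21*n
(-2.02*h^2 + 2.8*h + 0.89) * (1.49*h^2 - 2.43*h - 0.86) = -3.0098*h^4 + 9.0806*h^3 - 3.7407*h^2 - 4.5707*h - 0.7654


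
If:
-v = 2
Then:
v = -2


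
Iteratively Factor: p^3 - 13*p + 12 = (p - 1)*(p^2 + p - 12) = (p - 1)*(p + 4)*(p - 3)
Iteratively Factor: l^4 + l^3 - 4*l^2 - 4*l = (l + 1)*(l^3 - 4*l) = (l - 2)*(l + 1)*(l^2 + 2*l) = (l - 2)*(l + 1)*(l + 2)*(l)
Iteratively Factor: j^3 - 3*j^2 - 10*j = (j + 2)*(j^2 - 5*j) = (j - 5)*(j + 2)*(j)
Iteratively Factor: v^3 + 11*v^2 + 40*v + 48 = (v + 4)*(v^2 + 7*v + 12) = (v + 3)*(v + 4)*(v + 4)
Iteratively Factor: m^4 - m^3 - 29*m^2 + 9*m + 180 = (m + 3)*(m^3 - 4*m^2 - 17*m + 60) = (m + 3)*(m + 4)*(m^2 - 8*m + 15) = (m - 3)*(m + 3)*(m + 4)*(m - 5)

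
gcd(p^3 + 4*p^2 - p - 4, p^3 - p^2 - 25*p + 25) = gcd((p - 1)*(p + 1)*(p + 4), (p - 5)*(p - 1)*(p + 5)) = p - 1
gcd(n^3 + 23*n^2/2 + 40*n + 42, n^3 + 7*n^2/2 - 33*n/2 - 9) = n + 6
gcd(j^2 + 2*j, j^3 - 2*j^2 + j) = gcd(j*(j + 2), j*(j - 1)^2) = j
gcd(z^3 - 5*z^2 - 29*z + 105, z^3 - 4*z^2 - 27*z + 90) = z^2 + 2*z - 15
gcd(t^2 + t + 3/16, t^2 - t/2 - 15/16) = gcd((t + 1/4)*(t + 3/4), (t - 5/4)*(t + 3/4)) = t + 3/4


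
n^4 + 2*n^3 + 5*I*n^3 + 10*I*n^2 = n^2*(n + 2)*(n + 5*I)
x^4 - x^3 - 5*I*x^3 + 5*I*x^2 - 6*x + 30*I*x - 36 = (x - 3)*(x + 2)*(x - 6*I)*(x + I)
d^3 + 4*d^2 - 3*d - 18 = (d - 2)*(d + 3)^2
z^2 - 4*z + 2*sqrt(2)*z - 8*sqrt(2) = (z - 4)*(z + 2*sqrt(2))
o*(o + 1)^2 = o^3 + 2*o^2 + o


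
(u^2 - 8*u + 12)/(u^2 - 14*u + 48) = (u - 2)/(u - 8)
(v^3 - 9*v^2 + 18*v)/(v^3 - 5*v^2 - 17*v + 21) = v*(v^2 - 9*v + 18)/(v^3 - 5*v^2 - 17*v + 21)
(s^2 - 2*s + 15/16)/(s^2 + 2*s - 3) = (s^2 - 2*s + 15/16)/(s^2 + 2*s - 3)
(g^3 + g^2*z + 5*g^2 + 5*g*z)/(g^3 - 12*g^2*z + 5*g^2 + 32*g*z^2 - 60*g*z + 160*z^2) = g*(g + z)/(g^2 - 12*g*z + 32*z^2)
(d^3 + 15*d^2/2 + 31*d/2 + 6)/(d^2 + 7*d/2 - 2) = (2*d^2 + 7*d + 3)/(2*d - 1)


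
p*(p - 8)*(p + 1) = p^3 - 7*p^2 - 8*p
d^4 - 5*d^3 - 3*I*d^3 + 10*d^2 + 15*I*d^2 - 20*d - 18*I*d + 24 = (d - 3)*(d - 2)*(d - 4*I)*(d + I)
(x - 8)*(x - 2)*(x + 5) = x^3 - 5*x^2 - 34*x + 80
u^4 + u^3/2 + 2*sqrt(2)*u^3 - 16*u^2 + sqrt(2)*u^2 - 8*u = u*(u + 1/2)*(u - 2*sqrt(2))*(u + 4*sqrt(2))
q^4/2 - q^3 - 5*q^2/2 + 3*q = q*(q/2 + 1)*(q - 3)*(q - 1)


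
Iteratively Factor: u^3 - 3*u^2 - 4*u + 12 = (u - 2)*(u^2 - u - 6) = (u - 2)*(u + 2)*(u - 3)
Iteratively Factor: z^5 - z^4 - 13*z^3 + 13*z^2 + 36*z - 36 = (z + 3)*(z^4 - 4*z^3 - z^2 + 16*z - 12) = (z - 1)*(z + 3)*(z^3 - 3*z^2 - 4*z + 12) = (z - 2)*(z - 1)*(z + 3)*(z^2 - z - 6) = (z - 3)*(z - 2)*(z - 1)*(z + 3)*(z + 2)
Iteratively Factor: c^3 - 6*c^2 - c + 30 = (c + 2)*(c^2 - 8*c + 15) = (c - 5)*(c + 2)*(c - 3)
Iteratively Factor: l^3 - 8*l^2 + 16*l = (l)*(l^2 - 8*l + 16) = l*(l - 4)*(l - 4)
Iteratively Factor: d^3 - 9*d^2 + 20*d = (d)*(d^2 - 9*d + 20) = d*(d - 4)*(d - 5)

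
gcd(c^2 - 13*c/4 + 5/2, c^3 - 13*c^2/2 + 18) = c - 2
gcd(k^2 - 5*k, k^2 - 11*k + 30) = k - 5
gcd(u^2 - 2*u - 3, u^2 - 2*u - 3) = u^2 - 2*u - 3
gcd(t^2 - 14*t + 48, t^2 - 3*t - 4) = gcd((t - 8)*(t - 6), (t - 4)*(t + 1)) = 1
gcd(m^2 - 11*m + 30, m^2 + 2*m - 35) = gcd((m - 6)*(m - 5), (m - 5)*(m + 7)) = m - 5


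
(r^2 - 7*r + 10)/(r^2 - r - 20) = (r - 2)/(r + 4)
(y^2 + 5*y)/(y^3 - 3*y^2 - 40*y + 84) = y*(y + 5)/(y^3 - 3*y^2 - 40*y + 84)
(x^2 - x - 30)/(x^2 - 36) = (x + 5)/(x + 6)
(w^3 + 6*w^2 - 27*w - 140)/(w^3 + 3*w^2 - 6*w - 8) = (w^2 + 2*w - 35)/(w^2 - w - 2)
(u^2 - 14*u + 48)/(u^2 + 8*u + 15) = (u^2 - 14*u + 48)/(u^2 + 8*u + 15)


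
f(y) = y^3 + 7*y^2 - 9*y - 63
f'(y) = 3*y^2 + 14*y - 9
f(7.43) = 666.74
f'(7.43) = 260.63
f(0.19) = -64.45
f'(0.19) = -6.23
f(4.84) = 170.80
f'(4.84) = 129.04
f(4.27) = 104.05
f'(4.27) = 105.48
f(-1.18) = -44.28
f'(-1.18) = -21.34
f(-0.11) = -61.93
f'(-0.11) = -10.50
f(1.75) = -51.95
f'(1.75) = 24.69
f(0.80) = -65.21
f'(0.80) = 4.12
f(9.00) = 1152.00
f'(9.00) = 360.00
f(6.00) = 351.00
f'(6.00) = 183.00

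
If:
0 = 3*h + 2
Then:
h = -2/3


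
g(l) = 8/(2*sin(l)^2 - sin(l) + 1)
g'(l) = 8*(-4*sin(l)*cos(l) + cos(l))/(2*sin(l)^2 - sin(l) + 1)^2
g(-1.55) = 2.00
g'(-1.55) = 0.05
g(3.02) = 8.81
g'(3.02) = -4.96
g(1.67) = 4.03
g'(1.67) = 0.60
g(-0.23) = 6.01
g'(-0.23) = 8.39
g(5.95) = 5.19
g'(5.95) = 7.35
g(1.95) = 4.45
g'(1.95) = 2.49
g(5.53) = 3.05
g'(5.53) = 3.18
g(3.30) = 6.63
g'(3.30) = -8.84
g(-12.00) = 7.70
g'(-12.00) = -7.16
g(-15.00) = 3.21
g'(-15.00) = -3.51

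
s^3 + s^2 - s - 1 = (s - 1)*(s + 1)^2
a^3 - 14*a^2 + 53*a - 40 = (a - 8)*(a - 5)*(a - 1)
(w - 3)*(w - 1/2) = w^2 - 7*w/2 + 3/2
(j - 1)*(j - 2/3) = j^2 - 5*j/3 + 2/3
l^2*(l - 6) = l^3 - 6*l^2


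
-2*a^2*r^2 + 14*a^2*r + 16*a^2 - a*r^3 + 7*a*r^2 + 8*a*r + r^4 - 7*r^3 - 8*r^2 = (-2*a + r)*(a + r)*(r - 8)*(r + 1)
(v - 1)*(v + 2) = v^2 + v - 2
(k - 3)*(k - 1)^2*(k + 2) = k^4 - 3*k^3 - 3*k^2 + 11*k - 6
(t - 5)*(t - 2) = t^2 - 7*t + 10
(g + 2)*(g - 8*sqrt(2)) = g^2 - 8*sqrt(2)*g + 2*g - 16*sqrt(2)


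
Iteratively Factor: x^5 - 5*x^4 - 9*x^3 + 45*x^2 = (x - 3)*(x^4 - 2*x^3 - 15*x^2) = (x - 3)*(x + 3)*(x^3 - 5*x^2) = x*(x - 3)*(x + 3)*(x^2 - 5*x) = x*(x - 5)*(x - 3)*(x + 3)*(x)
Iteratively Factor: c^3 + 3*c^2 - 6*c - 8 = (c + 1)*(c^2 + 2*c - 8) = (c - 2)*(c + 1)*(c + 4)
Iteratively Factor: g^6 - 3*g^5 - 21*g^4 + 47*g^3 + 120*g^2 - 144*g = (g + 3)*(g^5 - 6*g^4 - 3*g^3 + 56*g^2 - 48*g) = g*(g + 3)*(g^4 - 6*g^3 - 3*g^2 + 56*g - 48) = g*(g - 1)*(g + 3)*(g^3 - 5*g^2 - 8*g + 48) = g*(g - 4)*(g - 1)*(g + 3)*(g^2 - g - 12) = g*(g - 4)*(g - 1)*(g + 3)^2*(g - 4)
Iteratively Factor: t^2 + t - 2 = (t - 1)*(t + 2)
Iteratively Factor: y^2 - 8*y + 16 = (y - 4)*(y - 4)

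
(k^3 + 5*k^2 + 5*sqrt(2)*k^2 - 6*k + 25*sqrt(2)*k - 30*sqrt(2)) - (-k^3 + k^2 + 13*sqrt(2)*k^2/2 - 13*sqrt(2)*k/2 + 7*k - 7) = 2*k^3 - 3*sqrt(2)*k^2/2 + 4*k^2 - 13*k + 63*sqrt(2)*k/2 - 30*sqrt(2) + 7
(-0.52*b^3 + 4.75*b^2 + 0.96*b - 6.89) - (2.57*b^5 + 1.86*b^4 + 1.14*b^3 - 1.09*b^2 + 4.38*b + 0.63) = -2.57*b^5 - 1.86*b^4 - 1.66*b^3 + 5.84*b^2 - 3.42*b - 7.52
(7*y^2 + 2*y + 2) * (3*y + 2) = 21*y^3 + 20*y^2 + 10*y + 4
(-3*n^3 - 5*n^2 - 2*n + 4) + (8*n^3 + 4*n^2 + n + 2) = 5*n^3 - n^2 - n + 6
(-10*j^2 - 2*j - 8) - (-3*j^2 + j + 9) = -7*j^2 - 3*j - 17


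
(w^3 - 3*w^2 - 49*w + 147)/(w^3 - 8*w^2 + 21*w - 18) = (w^2 - 49)/(w^2 - 5*w + 6)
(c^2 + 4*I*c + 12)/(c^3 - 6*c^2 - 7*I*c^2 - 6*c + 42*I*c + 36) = (c^2 + 4*I*c + 12)/(c^3 + c^2*(-6 - 7*I) + c*(-6 + 42*I) + 36)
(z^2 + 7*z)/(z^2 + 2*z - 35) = z/(z - 5)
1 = 1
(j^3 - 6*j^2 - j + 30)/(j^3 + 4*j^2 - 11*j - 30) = (j - 5)/(j + 5)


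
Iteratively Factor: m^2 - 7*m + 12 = (m - 3)*(m - 4)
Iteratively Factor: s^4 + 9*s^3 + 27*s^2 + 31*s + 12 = (s + 1)*(s^3 + 8*s^2 + 19*s + 12) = (s + 1)*(s + 3)*(s^2 + 5*s + 4) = (s + 1)*(s + 3)*(s + 4)*(s + 1)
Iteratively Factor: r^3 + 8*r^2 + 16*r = (r + 4)*(r^2 + 4*r) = r*(r + 4)*(r + 4)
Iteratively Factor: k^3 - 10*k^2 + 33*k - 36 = (k - 3)*(k^2 - 7*k + 12) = (k - 4)*(k - 3)*(k - 3)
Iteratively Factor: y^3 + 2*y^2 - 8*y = (y)*(y^2 + 2*y - 8) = y*(y - 2)*(y + 4)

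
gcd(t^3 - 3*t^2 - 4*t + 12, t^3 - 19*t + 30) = t^2 - 5*t + 6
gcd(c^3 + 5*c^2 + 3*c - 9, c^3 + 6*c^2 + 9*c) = c^2 + 6*c + 9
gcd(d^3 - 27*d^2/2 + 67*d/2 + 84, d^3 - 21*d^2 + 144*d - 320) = d - 8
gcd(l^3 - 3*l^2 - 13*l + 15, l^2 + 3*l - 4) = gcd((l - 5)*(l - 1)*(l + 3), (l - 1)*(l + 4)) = l - 1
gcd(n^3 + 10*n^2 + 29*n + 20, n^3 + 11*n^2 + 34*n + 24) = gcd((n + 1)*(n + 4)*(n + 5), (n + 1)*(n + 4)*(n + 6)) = n^2 + 5*n + 4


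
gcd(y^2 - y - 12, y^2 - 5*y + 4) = y - 4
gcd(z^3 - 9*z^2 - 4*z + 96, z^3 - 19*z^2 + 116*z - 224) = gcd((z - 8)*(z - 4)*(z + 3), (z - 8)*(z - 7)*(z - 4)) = z^2 - 12*z + 32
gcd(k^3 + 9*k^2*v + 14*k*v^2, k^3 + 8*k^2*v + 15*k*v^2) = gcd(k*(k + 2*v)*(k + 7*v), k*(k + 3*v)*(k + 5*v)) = k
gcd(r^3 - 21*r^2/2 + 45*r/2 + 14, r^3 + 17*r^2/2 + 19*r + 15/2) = r + 1/2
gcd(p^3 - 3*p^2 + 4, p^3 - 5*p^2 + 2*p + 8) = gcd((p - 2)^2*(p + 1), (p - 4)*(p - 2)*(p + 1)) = p^2 - p - 2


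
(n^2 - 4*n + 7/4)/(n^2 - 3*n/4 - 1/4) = (-4*n^2 + 16*n - 7)/(-4*n^2 + 3*n + 1)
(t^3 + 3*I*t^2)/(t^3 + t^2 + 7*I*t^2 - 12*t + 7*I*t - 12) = t^2/(t^2 + t*(1 + 4*I) + 4*I)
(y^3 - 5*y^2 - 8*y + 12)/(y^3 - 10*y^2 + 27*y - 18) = (y + 2)/(y - 3)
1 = 1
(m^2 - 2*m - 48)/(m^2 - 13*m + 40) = (m + 6)/(m - 5)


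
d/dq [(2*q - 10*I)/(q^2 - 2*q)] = 2*(q*(q - 2) - 2*(q - 1)*(q - 5*I))/(q^2*(q - 2)^2)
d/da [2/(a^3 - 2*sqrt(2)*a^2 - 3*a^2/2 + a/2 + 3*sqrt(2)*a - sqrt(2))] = 4*(-6*a^2 + 6*a + 8*sqrt(2)*a - 6*sqrt(2) - 1)/(2*a^3 - 4*sqrt(2)*a^2 - 3*a^2 + a + 6*sqrt(2)*a - 2*sqrt(2))^2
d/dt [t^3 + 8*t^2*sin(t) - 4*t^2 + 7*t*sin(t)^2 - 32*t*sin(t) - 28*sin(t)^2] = 8*t^2*cos(t) + 3*t^2 + 16*t*sin(t) + 7*t*sin(2*t) - 32*t*cos(t) - 8*t + 7*sin(t)^2 - 32*sin(t) - 28*sin(2*t)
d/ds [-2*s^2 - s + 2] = -4*s - 1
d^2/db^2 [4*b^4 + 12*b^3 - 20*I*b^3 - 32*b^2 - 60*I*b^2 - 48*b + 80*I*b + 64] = 48*b^2 + b*(72 - 120*I) - 64 - 120*I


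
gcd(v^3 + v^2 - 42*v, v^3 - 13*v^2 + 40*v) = v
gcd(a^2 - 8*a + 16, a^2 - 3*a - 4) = a - 4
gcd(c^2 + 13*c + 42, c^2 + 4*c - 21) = c + 7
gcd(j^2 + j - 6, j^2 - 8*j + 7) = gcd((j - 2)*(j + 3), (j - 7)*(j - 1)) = 1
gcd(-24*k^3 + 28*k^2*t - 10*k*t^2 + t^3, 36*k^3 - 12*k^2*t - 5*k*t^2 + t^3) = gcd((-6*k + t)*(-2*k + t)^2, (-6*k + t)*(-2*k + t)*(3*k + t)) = 12*k^2 - 8*k*t + t^2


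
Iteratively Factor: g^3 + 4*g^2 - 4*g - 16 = (g + 2)*(g^2 + 2*g - 8) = (g - 2)*(g + 2)*(g + 4)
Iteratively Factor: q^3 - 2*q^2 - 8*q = (q)*(q^2 - 2*q - 8) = q*(q - 4)*(q + 2)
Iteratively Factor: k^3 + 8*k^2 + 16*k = (k)*(k^2 + 8*k + 16) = k*(k + 4)*(k + 4)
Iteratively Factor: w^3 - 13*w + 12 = (w - 1)*(w^2 + w - 12) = (w - 3)*(w - 1)*(w + 4)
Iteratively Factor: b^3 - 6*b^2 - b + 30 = (b - 3)*(b^2 - 3*b - 10) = (b - 5)*(b - 3)*(b + 2)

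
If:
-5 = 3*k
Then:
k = -5/3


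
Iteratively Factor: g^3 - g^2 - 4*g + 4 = (g - 1)*(g^2 - 4) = (g - 1)*(g + 2)*(g - 2)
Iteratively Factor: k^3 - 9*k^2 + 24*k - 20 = (k - 2)*(k^2 - 7*k + 10) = (k - 5)*(k - 2)*(k - 2)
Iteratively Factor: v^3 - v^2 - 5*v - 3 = (v - 3)*(v^2 + 2*v + 1) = (v - 3)*(v + 1)*(v + 1)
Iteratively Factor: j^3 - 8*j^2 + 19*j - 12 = (j - 1)*(j^2 - 7*j + 12) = (j - 4)*(j - 1)*(j - 3)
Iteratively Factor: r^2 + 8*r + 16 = (r + 4)*(r + 4)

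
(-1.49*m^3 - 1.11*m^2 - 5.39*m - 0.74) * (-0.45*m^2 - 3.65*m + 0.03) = 0.6705*m^5 + 5.938*m^4 + 6.4323*m^3 + 19.9732*m^2 + 2.5393*m - 0.0222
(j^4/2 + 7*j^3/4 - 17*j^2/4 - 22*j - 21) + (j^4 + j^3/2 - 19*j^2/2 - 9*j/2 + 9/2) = 3*j^4/2 + 9*j^3/4 - 55*j^2/4 - 53*j/2 - 33/2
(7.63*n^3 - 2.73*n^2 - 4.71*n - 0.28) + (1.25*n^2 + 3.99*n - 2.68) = 7.63*n^3 - 1.48*n^2 - 0.72*n - 2.96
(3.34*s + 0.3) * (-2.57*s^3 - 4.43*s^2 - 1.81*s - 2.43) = -8.5838*s^4 - 15.5672*s^3 - 7.3744*s^2 - 8.6592*s - 0.729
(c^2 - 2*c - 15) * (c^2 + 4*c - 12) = c^4 + 2*c^3 - 35*c^2 - 36*c + 180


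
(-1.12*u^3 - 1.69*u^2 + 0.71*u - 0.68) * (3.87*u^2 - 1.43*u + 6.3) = -4.3344*u^5 - 4.9387*u^4 - 1.8916*u^3 - 14.2939*u^2 + 5.4454*u - 4.284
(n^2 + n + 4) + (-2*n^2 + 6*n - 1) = -n^2 + 7*n + 3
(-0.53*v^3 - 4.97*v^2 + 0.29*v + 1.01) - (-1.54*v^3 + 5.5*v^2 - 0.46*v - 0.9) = 1.01*v^3 - 10.47*v^2 + 0.75*v + 1.91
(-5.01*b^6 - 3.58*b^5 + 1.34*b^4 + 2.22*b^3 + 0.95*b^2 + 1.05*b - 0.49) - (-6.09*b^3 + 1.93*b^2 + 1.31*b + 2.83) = -5.01*b^6 - 3.58*b^5 + 1.34*b^4 + 8.31*b^3 - 0.98*b^2 - 0.26*b - 3.32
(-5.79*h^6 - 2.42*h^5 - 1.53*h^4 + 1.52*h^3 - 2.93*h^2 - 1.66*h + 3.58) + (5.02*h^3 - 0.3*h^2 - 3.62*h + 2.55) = -5.79*h^6 - 2.42*h^5 - 1.53*h^4 + 6.54*h^3 - 3.23*h^2 - 5.28*h + 6.13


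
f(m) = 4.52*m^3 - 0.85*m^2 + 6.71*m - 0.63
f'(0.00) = 6.71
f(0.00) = -0.63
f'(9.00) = 1089.77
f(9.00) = 3285.99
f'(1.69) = 42.57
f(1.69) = 30.10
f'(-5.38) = 408.34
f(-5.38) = -765.19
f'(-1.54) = 41.49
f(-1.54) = -29.49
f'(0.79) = 13.83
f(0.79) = 6.37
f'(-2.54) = 98.51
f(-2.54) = -97.23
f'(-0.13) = 7.16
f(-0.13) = -1.53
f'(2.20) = 68.60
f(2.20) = 58.15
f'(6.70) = 604.03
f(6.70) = 1365.62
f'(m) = 13.56*m^2 - 1.7*m + 6.71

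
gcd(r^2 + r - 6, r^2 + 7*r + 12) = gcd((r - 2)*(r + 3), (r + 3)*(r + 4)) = r + 3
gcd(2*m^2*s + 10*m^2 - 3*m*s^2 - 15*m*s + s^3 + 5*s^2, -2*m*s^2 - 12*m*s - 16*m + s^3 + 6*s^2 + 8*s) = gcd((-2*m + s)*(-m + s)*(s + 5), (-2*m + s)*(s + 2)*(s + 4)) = -2*m + s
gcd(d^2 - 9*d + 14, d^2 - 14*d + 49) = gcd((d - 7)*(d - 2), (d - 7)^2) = d - 7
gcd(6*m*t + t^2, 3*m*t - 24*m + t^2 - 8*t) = 1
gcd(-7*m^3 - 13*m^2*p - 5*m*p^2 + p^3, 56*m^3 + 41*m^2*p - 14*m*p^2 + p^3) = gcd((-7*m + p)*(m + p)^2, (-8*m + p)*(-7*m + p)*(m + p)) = -7*m^2 - 6*m*p + p^2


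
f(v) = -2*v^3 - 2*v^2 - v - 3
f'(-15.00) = -1291.00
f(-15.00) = 6312.00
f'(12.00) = -913.00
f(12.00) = -3759.00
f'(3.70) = -97.94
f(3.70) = -135.39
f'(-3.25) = -51.38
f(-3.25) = 47.78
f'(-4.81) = -120.58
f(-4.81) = 178.11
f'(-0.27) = -0.36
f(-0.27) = -2.84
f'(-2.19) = -21.02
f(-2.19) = 10.60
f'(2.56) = -50.56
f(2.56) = -52.22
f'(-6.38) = -219.71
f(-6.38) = 441.36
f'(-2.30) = -23.54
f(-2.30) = 13.05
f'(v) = -6*v^2 - 4*v - 1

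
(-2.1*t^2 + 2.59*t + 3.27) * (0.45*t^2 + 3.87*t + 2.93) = -0.945*t^4 - 6.9615*t^3 + 5.3418*t^2 + 20.2436*t + 9.5811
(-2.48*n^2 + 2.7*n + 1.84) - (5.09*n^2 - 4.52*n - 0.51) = -7.57*n^2 + 7.22*n + 2.35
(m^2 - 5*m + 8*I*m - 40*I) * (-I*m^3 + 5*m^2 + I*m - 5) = -I*m^5 + 13*m^4 + 5*I*m^4 - 65*m^3 + 41*I*m^3 - 13*m^2 - 205*I*m^2 + 65*m - 40*I*m + 200*I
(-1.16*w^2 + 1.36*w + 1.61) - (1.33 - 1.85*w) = -1.16*w^2 + 3.21*w + 0.28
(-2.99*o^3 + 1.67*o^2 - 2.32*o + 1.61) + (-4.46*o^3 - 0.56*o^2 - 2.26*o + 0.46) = -7.45*o^3 + 1.11*o^2 - 4.58*o + 2.07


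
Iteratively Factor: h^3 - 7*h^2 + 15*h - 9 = (h - 3)*(h^2 - 4*h + 3) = (h - 3)*(h - 1)*(h - 3)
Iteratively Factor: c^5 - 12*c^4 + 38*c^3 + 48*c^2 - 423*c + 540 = (c - 3)*(c^4 - 9*c^3 + 11*c^2 + 81*c - 180) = (c - 3)^2*(c^3 - 6*c^2 - 7*c + 60) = (c - 5)*(c - 3)^2*(c^2 - c - 12) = (c - 5)*(c - 4)*(c - 3)^2*(c + 3)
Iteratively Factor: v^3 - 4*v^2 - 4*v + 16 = (v + 2)*(v^2 - 6*v + 8) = (v - 4)*(v + 2)*(v - 2)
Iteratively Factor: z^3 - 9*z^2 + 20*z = (z - 4)*(z^2 - 5*z) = (z - 5)*(z - 4)*(z)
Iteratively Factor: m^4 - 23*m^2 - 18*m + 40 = (m - 5)*(m^3 + 5*m^2 + 2*m - 8) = (m - 5)*(m + 4)*(m^2 + m - 2) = (m - 5)*(m + 2)*(m + 4)*(m - 1)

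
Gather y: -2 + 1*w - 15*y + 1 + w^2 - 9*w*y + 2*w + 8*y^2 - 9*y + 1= w^2 + 3*w + 8*y^2 + y*(-9*w - 24)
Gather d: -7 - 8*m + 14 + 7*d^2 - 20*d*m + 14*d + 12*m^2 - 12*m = 7*d^2 + d*(14 - 20*m) + 12*m^2 - 20*m + 7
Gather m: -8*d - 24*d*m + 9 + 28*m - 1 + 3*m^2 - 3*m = -8*d + 3*m^2 + m*(25 - 24*d) + 8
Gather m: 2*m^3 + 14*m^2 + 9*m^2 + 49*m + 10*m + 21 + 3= 2*m^3 + 23*m^2 + 59*m + 24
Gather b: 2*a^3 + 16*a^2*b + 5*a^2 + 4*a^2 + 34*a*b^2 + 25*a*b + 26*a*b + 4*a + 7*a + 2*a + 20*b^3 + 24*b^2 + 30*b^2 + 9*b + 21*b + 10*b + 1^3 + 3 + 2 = 2*a^3 + 9*a^2 + 13*a + 20*b^3 + b^2*(34*a + 54) + b*(16*a^2 + 51*a + 40) + 6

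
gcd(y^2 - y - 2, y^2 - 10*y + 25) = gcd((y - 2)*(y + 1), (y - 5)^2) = 1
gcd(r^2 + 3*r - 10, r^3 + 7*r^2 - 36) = r - 2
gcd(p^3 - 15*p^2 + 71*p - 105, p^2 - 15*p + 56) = p - 7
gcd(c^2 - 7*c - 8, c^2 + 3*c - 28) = 1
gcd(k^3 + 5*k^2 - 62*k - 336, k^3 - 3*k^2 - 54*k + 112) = k^2 - k - 56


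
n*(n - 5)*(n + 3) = n^3 - 2*n^2 - 15*n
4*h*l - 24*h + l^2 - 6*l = (4*h + l)*(l - 6)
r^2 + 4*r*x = r*(r + 4*x)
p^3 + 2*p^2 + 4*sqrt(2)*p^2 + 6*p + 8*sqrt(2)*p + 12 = (p + 2)*(p + sqrt(2))*(p + 3*sqrt(2))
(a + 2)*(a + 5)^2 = a^3 + 12*a^2 + 45*a + 50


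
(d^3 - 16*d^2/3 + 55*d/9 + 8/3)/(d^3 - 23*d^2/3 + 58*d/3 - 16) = (d + 1/3)/(d - 2)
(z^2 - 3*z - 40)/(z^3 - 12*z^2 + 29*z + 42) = (z^2 - 3*z - 40)/(z^3 - 12*z^2 + 29*z + 42)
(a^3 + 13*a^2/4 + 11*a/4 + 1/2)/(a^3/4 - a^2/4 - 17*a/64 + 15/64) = 16*(4*a^2 + 9*a + 2)/(16*a^2 - 32*a + 15)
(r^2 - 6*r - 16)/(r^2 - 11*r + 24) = (r + 2)/(r - 3)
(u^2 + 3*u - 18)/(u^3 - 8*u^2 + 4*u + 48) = (u^2 + 3*u - 18)/(u^3 - 8*u^2 + 4*u + 48)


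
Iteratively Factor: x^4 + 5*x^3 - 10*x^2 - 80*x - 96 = (x + 3)*(x^3 + 2*x^2 - 16*x - 32) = (x + 2)*(x + 3)*(x^2 - 16) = (x + 2)*(x + 3)*(x + 4)*(x - 4)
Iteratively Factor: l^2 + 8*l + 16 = (l + 4)*(l + 4)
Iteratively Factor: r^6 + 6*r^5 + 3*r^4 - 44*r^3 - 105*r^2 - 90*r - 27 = (r - 3)*(r^5 + 9*r^4 + 30*r^3 + 46*r^2 + 33*r + 9) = (r - 3)*(r + 3)*(r^4 + 6*r^3 + 12*r^2 + 10*r + 3) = (r - 3)*(r + 1)*(r + 3)*(r^3 + 5*r^2 + 7*r + 3) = (r - 3)*(r + 1)*(r + 3)^2*(r^2 + 2*r + 1) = (r - 3)*(r + 1)^2*(r + 3)^2*(r + 1)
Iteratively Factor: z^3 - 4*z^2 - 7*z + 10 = (z + 2)*(z^2 - 6*z + 5) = (z - 1)*(z + 2)*(z - 5)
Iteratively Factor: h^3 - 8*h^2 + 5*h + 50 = (h + 2)*(h^2 - 10*h + 25) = (h - 5)*(h + 2)*(h - 5)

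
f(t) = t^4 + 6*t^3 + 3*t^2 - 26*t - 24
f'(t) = 4*t^3 + 18*t^2 + 6*t - 26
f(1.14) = -39.16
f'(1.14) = 10.16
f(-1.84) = 8.08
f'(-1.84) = -1.02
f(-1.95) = 8.08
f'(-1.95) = 1.09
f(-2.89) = 1.13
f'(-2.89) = 10.45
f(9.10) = 11366.75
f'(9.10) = 4533.46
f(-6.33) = 344.49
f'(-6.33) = -357.28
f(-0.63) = -7.77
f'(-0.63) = -23.64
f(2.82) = 124.33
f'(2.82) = 223.77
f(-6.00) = 240.00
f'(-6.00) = -278.00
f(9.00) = 10920.00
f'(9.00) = 4402.00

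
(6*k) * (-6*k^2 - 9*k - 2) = -36*k^3 - 54*k^2 - 12*k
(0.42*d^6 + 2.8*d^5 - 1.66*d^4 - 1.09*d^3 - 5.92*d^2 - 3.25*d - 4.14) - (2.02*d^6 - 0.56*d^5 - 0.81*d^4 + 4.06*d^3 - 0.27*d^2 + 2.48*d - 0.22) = -1.6*d^6 + 3.36*d^5 - 0.85*d^4 - 5.15*d^3 - 5.65*d^2 - 5.73*d - 3.92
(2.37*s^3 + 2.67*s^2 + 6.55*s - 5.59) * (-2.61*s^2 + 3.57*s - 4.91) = -6.1857*s^5 + 1.4922*s^4 - 19.2003*s^3 + 24.8637*s^2 - 52.1168*s + 27.4469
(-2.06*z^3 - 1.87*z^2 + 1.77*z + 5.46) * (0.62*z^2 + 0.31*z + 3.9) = -1.2772*z^5 - 1.798*z^4 - 7.5163*z^3 - 3.3591*z^2 + 8.5956*z + 21.294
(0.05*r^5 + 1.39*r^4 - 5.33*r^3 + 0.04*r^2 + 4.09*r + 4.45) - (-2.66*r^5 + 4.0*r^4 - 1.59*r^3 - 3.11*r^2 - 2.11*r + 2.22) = 2.71*r^5 - 2.61*r^4 - 3.74*r^3 + 3.15*r^2 + 6.2*r + 2.23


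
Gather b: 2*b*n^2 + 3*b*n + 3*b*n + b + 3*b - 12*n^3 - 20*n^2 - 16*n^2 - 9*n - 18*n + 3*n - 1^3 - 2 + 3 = b*(2*n^2 + 6*n + 4) - 12*n^3 - 36*n^2 - 24*n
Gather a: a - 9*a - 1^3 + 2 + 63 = 64 - 8*a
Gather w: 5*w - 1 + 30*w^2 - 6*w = 30*w^2 - w - 1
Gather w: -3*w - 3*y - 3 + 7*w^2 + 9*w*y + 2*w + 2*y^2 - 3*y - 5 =7*w^2 + w*(9*y - 1) + 2*y^2 - 6*y - 8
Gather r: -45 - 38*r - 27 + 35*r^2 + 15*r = 35*r^2 - 23*r - 72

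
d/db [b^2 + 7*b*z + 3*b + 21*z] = 2*b + 7*z + 3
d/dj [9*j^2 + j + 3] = 18*j + 1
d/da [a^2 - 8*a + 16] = 2*a - 8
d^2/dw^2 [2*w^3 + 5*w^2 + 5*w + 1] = 12*w + 10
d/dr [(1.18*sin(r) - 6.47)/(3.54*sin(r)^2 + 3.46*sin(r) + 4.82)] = (-4.1772*sin(r)^2 + 45.8076*sin(r) + 28.0738)*cos(r)/(12.5316*sin(r)^4 + 24.4968*sin(r)^3 + 46.0972*sin(r)^2 + 33.3544*sin(r) + 23.2324)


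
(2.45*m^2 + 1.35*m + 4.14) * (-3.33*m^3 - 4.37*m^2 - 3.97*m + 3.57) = -8.1585*m^5 - 15.202*m^4 - 29.4122*m^3 - 14.7048*m^2 - 11.6163*m + 14.7798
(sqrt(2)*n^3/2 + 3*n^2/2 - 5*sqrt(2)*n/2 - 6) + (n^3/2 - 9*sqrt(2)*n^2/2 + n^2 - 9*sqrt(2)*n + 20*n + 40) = n^3/2 + sqrt(2)*n^3/2 - 9*sqrt(2)*n^2/2 + 5*n^2/2 - 23*sqrt(2)*n/2 + 20*n + 34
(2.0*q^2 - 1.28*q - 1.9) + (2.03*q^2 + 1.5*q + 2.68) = 4.03*q^2 + 0.22*q + 0.78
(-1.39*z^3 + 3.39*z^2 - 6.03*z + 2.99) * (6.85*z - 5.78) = -9.5215*z^4 + 31.2557*z^3 - 60.8997*z^2 + 55.3349*z - 17.2822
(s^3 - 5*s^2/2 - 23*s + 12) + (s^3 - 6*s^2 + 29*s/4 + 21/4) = 2*s^3 - 17*s^2/2 - 63*s/4 + 69/4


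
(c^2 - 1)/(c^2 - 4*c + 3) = (c + 1)/(c - 3)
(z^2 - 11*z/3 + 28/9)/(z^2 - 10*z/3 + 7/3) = (z - 4/3)/(z - 1)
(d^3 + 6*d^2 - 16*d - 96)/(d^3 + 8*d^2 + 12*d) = (d^2 - 16)/(d*(d + 2))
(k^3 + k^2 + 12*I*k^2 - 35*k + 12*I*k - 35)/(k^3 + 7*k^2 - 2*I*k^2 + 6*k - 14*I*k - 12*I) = (k^2 + 12*I*k - 35)/(k^2 + 2*k*(3 - I) - 12*I)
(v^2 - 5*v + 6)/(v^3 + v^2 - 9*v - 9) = (v - 2)/(v^2 + 4*v + 3)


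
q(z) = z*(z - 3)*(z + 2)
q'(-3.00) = 27.00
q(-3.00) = -18.00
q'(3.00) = 15.00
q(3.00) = 0.00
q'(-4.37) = 60.03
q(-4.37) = -76.33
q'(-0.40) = -4.72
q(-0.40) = 2.18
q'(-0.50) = -4.25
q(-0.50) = 2.62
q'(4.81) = 53.79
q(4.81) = 59.29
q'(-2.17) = 12.47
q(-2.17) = -1.91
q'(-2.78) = 22.75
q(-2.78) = -12.53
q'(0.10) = -6.17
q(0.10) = -0.61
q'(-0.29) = -5.17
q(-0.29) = 1.63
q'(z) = z*(z - 3) + z*(z + 2) + (z - 3)*(z + 2)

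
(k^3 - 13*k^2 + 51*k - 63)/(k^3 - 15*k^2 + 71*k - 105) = (k - 3)/(k - 5)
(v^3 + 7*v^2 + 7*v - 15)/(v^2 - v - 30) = (v^2 + 2*v - 3)/(v - 6)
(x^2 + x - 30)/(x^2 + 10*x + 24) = (x - 5)/(x + 4)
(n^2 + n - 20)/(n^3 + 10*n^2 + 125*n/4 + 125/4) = 4*(n - 4)/(4*n^2 + 20*n + 25)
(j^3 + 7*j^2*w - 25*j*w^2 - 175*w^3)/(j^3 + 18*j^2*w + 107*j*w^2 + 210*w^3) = (j - 5*w)/(j + 6*w)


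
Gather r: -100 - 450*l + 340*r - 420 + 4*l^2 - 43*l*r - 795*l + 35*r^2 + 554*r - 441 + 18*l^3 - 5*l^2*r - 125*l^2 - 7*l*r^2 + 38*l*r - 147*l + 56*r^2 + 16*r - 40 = 18*l^3 - 121*l^2 - 1392*l + r^2*(91 - 7*l) + r*(-5*l^2 - 5*l + 910) - 1001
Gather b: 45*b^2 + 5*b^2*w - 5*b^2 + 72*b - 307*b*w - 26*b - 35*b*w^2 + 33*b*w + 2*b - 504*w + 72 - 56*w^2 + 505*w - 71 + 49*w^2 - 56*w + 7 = b^2*(5*w + 40) + b*(-35*w^2 - 274*w + 48) - 7*w^2 - 55*w + 8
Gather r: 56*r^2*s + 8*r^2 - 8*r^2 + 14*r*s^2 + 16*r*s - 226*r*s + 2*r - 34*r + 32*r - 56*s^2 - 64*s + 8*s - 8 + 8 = 56*r^2*s + r*(14*s^2 - 210*s) - 56*s^2 - 56*s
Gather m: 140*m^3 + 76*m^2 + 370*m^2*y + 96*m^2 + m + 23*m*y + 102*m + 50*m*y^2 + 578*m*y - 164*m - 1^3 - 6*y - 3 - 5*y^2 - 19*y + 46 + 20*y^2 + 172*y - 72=140*m^3 + m^2*(370*y + 172) + m*(50*y^2 + 601*y - 61) + 15*y^2 + 147*y - 30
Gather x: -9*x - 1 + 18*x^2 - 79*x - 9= 18*x^2 - 88*x - 10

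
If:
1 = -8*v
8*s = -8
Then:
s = -1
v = -1/8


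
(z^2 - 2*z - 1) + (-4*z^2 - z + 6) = -3*z^2 - 3*z + 5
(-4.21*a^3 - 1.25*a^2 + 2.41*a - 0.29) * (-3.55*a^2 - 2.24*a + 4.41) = 14.9455*a^5 + 13.8679*a^4 - 24.3216*a^3 - 9.8814*a^2 + 11.2777*a - 1.2789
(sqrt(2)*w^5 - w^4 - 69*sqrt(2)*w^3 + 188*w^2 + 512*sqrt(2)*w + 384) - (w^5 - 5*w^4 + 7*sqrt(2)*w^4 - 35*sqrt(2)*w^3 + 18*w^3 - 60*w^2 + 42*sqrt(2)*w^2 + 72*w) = -w^5 + sqrt(2)*w^5 - 7*sqrt(2)*w^4 + 4*w^4 - 34*sqrt(2)*w^3 - 18*w^3 - 42*sqrt(2)*w^2 + 248*w^2 - 72*w + 512*sqrt(2)*w + 384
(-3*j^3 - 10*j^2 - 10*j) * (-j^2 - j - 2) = 3*j^5 + 13*j^4 + 26*j^3 + 30*j^2 + 20*j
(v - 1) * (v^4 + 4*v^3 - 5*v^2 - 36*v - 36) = v^5 + 3*v^4 - 9*v^3 - 31*v^2 + 36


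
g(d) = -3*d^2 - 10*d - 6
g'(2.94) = -27.64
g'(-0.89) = -4.66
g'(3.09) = -28.54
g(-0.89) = 0.52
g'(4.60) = -37.60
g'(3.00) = -28.00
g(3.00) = -63.00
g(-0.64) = -0.83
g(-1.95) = 2.09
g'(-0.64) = -6.16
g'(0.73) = -14.38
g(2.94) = -61.33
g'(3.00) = -28.00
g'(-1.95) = 1.70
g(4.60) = -115.48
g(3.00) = -63.00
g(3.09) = -65.54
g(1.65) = -30.67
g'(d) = -6*d - 10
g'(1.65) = -19.90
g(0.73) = -14.90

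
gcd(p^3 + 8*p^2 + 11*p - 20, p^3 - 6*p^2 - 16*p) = 1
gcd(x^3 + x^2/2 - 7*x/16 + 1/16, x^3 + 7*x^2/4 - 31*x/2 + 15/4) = x - 1/4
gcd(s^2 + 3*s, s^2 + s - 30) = 1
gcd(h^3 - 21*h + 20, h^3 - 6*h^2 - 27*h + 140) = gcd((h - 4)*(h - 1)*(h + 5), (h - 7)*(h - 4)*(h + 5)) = h^2 + h - 20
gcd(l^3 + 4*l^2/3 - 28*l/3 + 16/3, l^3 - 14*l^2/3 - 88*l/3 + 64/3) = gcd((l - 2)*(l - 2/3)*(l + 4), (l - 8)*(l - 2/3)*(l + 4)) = l^2 + 10*l/3 - 8/3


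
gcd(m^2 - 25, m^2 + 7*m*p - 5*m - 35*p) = m - 5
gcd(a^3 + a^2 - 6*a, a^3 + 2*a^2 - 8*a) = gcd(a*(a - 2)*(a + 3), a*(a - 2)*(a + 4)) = a^2 - 2*a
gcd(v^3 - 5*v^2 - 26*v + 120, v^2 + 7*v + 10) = v + 5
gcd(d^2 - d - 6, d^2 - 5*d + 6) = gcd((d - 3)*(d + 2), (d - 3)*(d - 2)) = d - 3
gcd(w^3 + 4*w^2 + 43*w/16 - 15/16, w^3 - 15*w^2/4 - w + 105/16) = w + 5/4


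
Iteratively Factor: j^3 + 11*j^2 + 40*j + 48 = (j + 4)*(j^2 + 7*j + 12) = (j + 3)*(j + 4)*(j + 4)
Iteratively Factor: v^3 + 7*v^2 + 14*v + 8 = (v + 2)*(v^2 + 5*v + 4) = (v + 2)*(v + 4)*(v + 1)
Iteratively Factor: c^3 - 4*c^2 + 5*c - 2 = (c - 1)*(c^2 - 3*c + 2) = (c - 2)*(c - 1)*(c - 1)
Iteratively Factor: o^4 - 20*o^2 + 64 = (o + 4)*(o^3 - 4*o^2 - 4*o + 16) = (o - 4)*(o + 4)*(o^2 - 4) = (o - 4)*(o - 2)*(o + 4)*(o + 2)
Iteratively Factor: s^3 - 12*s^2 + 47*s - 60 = (s - 3)*(s^2 - 9*s + 20) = (s - 5)*(s - 3)*(s - 4)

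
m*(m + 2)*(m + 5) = m^3 + 7*m^2 + 10*m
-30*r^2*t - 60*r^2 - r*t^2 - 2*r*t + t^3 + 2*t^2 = (-6*r + t)*(5*r + t)*(t + 2)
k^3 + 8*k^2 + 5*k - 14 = (k - 1)*(k + 2)*(k + 7)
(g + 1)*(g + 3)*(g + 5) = g^3 + 9*g^2 + 23*g + 15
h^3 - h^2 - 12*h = h*(h - 4)*(h + 3)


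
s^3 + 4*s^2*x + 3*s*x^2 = s*(s + x)*(s + 3*x)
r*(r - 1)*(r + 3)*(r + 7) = r^4 + 9*r^3 + 11*r^2 - 21*r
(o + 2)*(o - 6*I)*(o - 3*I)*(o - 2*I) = o^4 + 2*o^3 - 11*I*o^3 - 36*o^2 - 22*I*o^2 - 72*o + 36*I*o + 72*I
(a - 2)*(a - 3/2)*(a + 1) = a^3 - 5*a^2/2 - a/2 + 3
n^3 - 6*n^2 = n^2*(n - 6)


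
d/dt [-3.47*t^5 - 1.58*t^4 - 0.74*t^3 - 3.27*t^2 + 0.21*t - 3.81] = -17.35*t^4 - 6.32*t^3 - 2.22*t^2 - 6.54*t + 0.21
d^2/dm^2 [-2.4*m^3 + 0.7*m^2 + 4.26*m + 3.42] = 1.4 - 14.4*m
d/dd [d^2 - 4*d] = 2*d - 4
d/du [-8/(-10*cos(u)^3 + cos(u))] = 8*(30 - 1/cos(u)^2)*sin(u)/(10*sin(u)^2 - 9)^2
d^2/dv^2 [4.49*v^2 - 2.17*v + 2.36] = 8.98000000000000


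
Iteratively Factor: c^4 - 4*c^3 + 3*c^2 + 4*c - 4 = (c - 2)*(c^3 - 2*c^2 - c + 2) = (c - 2)*(c + 1)*(c^2 - 3*c + 2) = (c - 2)*(c - 1)*(c + 1)*(c - 2)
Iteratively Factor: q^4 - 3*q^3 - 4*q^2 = (q)*(q^3 - 3*q^2 - 4*q) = q*(q + 1)*(q^2 - 4*q) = q*(q - 4)*(q + 1)*(q)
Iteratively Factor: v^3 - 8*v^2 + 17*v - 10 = (v - 2)*(v^2 - 6*v + 5) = (v - 5)*(v - 2)*(v - 1)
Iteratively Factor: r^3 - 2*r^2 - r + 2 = (r - 2)*(r^2 - 1) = (r - 2)*(r - 1)*(r + 1)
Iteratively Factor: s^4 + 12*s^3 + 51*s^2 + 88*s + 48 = (s + 1)*(s^3 + 11*s^2 + 40*s + 48) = (s + 1)*(s + 4)*(s^2 + 7*s + 12) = (s + 1)*(s + 4)^2*(s + 3)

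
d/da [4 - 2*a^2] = -4*a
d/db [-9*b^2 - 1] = -18*b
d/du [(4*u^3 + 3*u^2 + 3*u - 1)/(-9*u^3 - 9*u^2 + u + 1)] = (-9*u^4 + 62*u^3 + 15*u^2 - 12*u + 4)/(81*u^6 + 162*u^5 + 63*u^4 - 36*u^3 - 17*u^2 + 2*u + 1)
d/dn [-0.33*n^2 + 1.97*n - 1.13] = 1.97 - 0.66*n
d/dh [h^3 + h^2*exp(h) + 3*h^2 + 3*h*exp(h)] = h^2*exp(h) + 3*h^2 + 5*h*exp(h) + 6*h + 3*exp(h)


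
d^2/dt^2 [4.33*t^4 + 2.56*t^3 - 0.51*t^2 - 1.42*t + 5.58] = 51.96*t^2 + 15.36*t - 1.02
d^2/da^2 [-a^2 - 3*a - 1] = -2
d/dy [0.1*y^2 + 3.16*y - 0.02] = 0.2*y + 3.16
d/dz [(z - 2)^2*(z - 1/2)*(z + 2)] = 4*z^3 - 15*z^2/2 - 6*z + 10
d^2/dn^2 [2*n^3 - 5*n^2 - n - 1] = 12*n - 10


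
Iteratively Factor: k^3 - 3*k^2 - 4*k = (k + 1)*(k^2 - 4*k) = k*(k + 1)*(k - 4)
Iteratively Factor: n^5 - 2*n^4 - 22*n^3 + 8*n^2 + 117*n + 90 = (n + 1)*(n^4 - 3*n^3 - 19*n^2 + 27*n + 90) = (n + 1)*(n + 3)*(n^3 - 6*n^2 - n + 30) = (n - 3)*(n + 1)*(n + 3)*(n^2 - 3*n - 10) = (n - 5)*(n - 3)*(n + 1)*(n + 3)*(n + 2)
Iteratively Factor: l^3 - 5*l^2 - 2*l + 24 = (l - 3)*(l^2 - 2*l - 8) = (l - 3)*(l + 2)*(l - 4)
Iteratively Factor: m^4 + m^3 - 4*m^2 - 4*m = (m + 2)*(m^3 - m^2 - 2*m) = (m + 1)*(m + 2)*(m^2 - 2*m) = m*(m + 1)*(m + 2)*(m - 2)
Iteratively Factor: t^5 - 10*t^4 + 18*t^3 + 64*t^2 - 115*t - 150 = (t - 3)*(t^4 - 7*t^3 - 3*t^2 + 55*t + 50) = (t - 3)*(t + 2)*(t^3 - 9*t^2 + 15*t + 25) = (t - 3)*(t + 1)*(t + 2)*(t^2 - 10*t + 25) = (t - 5)*(t - 3)*(t + 1)*(t + 2)*(t - 5)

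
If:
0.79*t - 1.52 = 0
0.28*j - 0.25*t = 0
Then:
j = 1.72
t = 1.92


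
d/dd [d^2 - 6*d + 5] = 2*d - 6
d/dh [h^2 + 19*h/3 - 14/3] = 2*h + 19/3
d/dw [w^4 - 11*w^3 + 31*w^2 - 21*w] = 4*w^3 - 33*w^2 + 62*w - 21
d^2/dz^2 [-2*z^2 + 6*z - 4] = -4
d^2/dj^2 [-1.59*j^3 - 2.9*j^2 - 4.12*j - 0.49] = -9.54*j - 5.8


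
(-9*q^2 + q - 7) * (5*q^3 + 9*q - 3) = -45*q^5 + 5*q^4 - 116*q^3 + 36*q^2 - 66*q + 21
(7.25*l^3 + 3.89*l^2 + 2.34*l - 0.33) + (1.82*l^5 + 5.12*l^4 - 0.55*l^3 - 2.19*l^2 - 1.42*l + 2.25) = 1.82*l^5 + 5.12*l^4 + 6.7*l^3 + 1.7*l^2 + 0.92*l + 1.92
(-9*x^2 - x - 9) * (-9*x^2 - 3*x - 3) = 81*x^4 + 36*x^3 + 111*x^2 + 30*x + 27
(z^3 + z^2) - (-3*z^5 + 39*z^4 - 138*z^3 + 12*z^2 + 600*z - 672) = 3*z^5 - 39*z^4 + 139*z^3 - 11*z^2 - 600*z + 672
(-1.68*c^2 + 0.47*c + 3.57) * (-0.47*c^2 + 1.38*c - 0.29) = 0.7896*c^4 - 2.5393*c^3 - 0.5421*c^2 + 4.7903*c - 1.0353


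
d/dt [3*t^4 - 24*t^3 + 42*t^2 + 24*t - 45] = 12*t^3 - 72*t^2 + 84*t + 24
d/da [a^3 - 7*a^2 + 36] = a*(3*a - 14)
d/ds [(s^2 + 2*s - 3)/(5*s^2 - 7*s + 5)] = (-17*s^2 + 40*s - 11)/(25*s^4 - 70*s^3 + 99*s^2 - 70*s + 25)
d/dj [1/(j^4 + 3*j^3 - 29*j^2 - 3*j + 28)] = (-4*j^3 - 9*j^2 + 58*j + 3)/(j^4 + 3*j^3 - 29*j^2 - 3*j + 28)^2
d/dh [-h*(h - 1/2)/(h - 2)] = (-h^2 + 4*h - 1)/(h^2 - 4*h + 4)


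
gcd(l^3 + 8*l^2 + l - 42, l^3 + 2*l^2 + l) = 1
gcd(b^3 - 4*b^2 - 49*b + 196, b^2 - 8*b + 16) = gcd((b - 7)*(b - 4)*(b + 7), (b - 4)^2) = b - 4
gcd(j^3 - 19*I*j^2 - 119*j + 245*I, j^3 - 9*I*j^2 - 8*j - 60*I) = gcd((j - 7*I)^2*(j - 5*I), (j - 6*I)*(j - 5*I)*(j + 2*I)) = j - 5*I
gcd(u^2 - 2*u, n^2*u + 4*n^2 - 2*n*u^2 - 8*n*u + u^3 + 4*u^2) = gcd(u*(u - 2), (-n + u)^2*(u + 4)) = 1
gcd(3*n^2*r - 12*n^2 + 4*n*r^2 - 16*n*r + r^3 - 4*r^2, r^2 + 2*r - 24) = r - 4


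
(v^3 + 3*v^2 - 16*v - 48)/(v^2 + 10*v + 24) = (v^2 - v - 12)/(v + 6)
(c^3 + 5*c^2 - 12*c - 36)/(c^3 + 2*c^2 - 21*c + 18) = (c + 2)/(c - 1)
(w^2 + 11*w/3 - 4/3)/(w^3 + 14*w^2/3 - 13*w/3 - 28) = (3*w - 1)/(3*w^2 + 2*w - 21)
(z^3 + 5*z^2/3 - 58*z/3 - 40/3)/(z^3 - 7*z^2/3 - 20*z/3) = (3*z^2 + 17*z + 10)/(z*(3*z + 5))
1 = 1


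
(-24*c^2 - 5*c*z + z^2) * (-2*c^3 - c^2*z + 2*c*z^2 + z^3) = 48*c^5 + 34*c^4*z - 45*c^3*z^2 - 35*c^2*z^3 - 3*c*z^4 + z^5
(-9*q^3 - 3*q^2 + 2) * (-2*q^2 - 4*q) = 18*q^5 + 42*q^4 + 12*q^3 - 4*q^2 - 8*q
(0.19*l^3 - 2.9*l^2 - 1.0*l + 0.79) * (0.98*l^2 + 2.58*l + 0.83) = 0.1862*l^5 - 2.3518*l^4 - 8.3043*l^3 - 4.2128*l^2 + 1.2082*l + 0.6557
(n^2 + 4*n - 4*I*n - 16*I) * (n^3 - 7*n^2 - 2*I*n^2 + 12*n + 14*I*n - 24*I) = n^5 - 3*n^4 - 6*I*n^4 - 24*n^3 + 18*I*n^3 + 72*n^2 + 96*I*n^2 + 128*n - 288*I*n - 384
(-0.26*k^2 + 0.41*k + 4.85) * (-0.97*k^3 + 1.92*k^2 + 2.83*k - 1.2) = 0.2522*k^5 - 0.8969*k^4 - 4.6531*k^3 + 10.7843*k^2 + 13.2335*k - 5.82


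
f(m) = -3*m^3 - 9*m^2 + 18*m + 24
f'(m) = -9*m^2 - 18*m + 18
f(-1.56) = -14.59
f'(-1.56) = 24.18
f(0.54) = 30.62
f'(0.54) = 5.66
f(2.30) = -18.71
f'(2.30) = -71.01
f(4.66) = -391.14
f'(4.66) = -261.32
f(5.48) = -641.33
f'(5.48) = -350.91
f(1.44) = 22.30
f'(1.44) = -26.58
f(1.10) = 28.92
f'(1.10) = -12.69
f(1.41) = 23.08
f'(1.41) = -25.27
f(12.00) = -6240.00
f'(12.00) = -1494.00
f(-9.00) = 1320.00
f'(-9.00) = -549.00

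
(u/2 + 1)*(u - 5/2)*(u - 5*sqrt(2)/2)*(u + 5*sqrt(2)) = u^4/2 - u^3/4 + 5*sqrt(2)*u^3/4 - 15*u^2 - 5*sqrt(2)*u^2/8 - 25*sqrt(2)*u/4 + 25*u/4 + 125/2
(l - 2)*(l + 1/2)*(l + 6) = l^3 + 9*l^2/2 - 10*l - 6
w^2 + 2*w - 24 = (w - 4)*(w + 6)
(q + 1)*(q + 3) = q^2 + 4*q + 3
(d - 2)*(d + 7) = d^2 + 5*d - 14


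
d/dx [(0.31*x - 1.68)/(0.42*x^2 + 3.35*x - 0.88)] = (-0.1302*x^2 + 1.4112*x + 5.3552)/(0.1764*x^4 + 2.814*x^3 + 10.4833*x^2 - 5.896*x + 0.7744)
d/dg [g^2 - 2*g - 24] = 2*g - 2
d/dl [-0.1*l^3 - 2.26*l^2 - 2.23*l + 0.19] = -0.3*l^2 - 4.52*l - 2.23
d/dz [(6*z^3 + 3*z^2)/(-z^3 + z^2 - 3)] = 9*z*(z^3 - 6*z - 2)/(z^6 - 2*z^5 + z^4 + 6*z^3 - 6*z^2 + 9)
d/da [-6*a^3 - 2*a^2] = 2*a*(-9*a - 2)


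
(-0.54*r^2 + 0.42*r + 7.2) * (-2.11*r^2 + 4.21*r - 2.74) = 1.1394*r^4 - 3.1596*r^3 - 11.9442*r^2 + 29.1612*r - 19.728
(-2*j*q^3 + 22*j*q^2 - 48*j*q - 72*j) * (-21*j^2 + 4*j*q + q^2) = 42*j^3*q^3 - 462*j^3*q^2 + 1008*j^3*q + 1512*j^3 - 8*j^2*q^4 + 88*j^2*q^3 - 192*j^2*q^2 - 288*j^2*q - 2*j*q^5 + 22*j*q^4 - 48*j*q^3 - 72*j*q^2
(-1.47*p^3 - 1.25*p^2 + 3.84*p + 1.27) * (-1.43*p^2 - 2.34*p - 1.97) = 2.1021*p^5 + 5.2273*p^4 + 0.329700000000001*p^3 - 8.3392*p^2 - 10.5366*p - 2.5019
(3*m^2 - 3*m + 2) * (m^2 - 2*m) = 3*m^4 - 9*m^3 + 8*m^2 - 4*m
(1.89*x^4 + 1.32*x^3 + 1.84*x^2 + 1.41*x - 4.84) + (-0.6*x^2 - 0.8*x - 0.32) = 1.89*x^4 + 1.32*x^3 + 1.24*x^2 + 0.61*x - 5.16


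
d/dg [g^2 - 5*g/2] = 2*g - 5/2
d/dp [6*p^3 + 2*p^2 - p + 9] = 18*p^2 + 4*p - 1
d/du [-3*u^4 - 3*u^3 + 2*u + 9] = -12*u^3 - 9*u^2 + 2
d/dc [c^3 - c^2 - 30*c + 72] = 3*c^2 - 2*c - 30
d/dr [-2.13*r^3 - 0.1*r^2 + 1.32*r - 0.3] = -6.39*r^2 - 0.2*r + 1.32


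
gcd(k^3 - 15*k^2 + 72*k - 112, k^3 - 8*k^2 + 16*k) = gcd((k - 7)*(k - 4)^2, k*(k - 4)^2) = k^2 - 8*k + 16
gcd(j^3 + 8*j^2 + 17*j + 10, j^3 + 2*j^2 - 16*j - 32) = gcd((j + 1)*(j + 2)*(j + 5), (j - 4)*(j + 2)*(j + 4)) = j + 2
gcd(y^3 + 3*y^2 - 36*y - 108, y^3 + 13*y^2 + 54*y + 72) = y^2 + 9*y + 18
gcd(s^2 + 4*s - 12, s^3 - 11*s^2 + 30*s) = 1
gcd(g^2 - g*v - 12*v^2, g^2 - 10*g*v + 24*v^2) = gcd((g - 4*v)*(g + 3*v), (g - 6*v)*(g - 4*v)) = -g + 4*v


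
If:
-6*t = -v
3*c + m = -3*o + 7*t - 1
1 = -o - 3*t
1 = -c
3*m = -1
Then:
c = -1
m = -1/3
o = 0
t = -1/3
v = -2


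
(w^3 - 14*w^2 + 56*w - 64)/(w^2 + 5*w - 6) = (w^3 - 14*w^2 + 56*w - 64)/(w^2 + 5*w - 6)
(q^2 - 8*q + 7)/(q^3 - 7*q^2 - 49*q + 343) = (q - 1)/(q^2 - 49)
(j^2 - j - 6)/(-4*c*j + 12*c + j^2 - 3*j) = (-j - 2)/(4*c - j)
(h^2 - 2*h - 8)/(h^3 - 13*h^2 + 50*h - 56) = (h + 2)/(h^2 - 9*h + 14)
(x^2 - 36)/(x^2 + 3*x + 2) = (x^2 - 36)/(x^2 + 3*x + 2)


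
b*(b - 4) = b^2 - 4*b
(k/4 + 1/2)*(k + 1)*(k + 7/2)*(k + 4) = k^4/4 + 21*k^3/8 + 77*k^2/8 + 57*k/4 + 7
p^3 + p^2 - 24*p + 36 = (p - 3)*(p - 2)*(p + 6)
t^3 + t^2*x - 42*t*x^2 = t*(t - 6*x)*(t + 7*x)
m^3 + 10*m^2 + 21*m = m*(m + 3)*(m + 7)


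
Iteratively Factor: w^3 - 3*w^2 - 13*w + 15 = (w - 1)*(w^2 - 2*w - 15) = (w - 5)*(w - 1)*(w + 3)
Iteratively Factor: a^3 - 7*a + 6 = (a + 3)*(a^2 - 3*a + 2) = (a - 1)*(a + 3)*(a - 2)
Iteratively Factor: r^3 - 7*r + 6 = (r + 3)*(r^2 - 3*r + 2) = (r - 1)*(r + 3)*(r - 2)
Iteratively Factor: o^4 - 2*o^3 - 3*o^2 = (o + 1)*(o^3 - 3*o^2) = o*(o + 1)*(o^2 - 3*o) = o^2*(o + 1)*(o - 3)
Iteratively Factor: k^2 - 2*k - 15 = (k + 3)*(k - 5)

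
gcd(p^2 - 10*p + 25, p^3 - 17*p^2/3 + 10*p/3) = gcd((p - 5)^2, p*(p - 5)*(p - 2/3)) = p - 5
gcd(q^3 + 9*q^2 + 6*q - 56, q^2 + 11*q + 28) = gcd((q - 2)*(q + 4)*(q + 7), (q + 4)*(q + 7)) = q^2 + 11*q + 28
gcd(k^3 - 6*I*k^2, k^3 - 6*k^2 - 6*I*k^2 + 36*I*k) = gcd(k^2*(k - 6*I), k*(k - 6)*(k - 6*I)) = k^2 - 6*I*k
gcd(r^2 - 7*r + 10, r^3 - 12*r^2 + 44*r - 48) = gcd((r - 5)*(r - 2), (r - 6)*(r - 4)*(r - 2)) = r - 2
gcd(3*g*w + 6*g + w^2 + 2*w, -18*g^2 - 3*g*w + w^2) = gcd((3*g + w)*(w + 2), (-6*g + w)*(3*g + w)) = 3*g + w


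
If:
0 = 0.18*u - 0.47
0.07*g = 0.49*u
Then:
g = 18.28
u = 2.61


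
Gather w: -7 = -7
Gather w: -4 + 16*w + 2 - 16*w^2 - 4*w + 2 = -16*w^2 + 12*w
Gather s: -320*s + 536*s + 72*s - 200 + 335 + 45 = 288*s + 180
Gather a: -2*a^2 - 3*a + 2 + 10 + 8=-2*a^2 - 3*a + 20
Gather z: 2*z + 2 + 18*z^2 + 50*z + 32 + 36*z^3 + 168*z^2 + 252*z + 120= 36*z^3 + 186*z^2 + 304*z + 154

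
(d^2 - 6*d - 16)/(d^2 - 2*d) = (d^2 - 6*d - 16)/(d*(d - 2))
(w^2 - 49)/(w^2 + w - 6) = (w^2 - 49)/(w^2 + w - 6)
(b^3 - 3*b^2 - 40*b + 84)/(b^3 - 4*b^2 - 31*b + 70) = (b + 6)/(b + 5)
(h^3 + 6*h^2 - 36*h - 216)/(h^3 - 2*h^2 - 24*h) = (h^2 + 12*h + 36)/(h*(h + 4))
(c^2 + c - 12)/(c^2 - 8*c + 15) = (c + 4)/(c - 5)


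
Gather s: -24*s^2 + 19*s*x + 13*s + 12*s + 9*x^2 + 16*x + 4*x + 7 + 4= -24*s^2 + s*(19*x + 25) + 9*x^2 + 20*x + 11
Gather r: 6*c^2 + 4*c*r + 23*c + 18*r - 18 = 6*c^2 + 23*c + r*(4*c + 18) - 18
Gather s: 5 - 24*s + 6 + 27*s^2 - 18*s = 27*s^2 - 42*s + 11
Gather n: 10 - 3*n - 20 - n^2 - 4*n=-n^2 - 7*n - 10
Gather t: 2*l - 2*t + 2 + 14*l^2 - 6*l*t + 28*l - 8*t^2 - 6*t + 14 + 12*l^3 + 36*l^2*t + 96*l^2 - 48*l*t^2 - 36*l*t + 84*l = 12*l^3 + 110*l^2 + 114*l + t^2*(-48*l - 8) + t*(36*l^2 - 42*l - 8) + 16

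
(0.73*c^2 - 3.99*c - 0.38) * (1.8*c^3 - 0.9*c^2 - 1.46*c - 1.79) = 1.314*c^5 - 7.839*c^4 + 1.8412*c^3 + 4.8607*c^2 + 7.6969*c + 0.6802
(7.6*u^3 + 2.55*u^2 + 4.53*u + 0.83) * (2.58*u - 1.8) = 19.608*u^4 - 7.101*u^3 + 7.0974*u^2 - 6.0126*u - 1.494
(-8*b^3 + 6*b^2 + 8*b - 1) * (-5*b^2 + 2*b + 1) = 40*b^5 - 46*b^4 - 36*b^3 + 27*b^2 + 6*b - 1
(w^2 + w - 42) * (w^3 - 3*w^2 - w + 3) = w^5 - 2*w^4 - 46*w^3 + 128*w^2 + 45*w - 126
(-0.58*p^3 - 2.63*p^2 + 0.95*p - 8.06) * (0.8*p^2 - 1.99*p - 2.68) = -0.464*p^5 - 0.9498*p^4 + 7.5481*p^3 - 1.2901*p^2 + 13.4934*p + 21.6008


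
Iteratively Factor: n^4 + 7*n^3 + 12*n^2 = (n)*(n^3 + 7*n^2 + 12*n) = n*(n + 3)*(n^2 + 4*n) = n*(n + 3)*(n + 4)*(n)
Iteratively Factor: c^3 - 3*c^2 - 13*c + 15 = (c - 1)*(c^2 - 2*c - 15) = (c - 5)*(c - 1)*(c + 3)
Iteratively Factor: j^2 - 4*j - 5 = (j + 1)*(j - 5)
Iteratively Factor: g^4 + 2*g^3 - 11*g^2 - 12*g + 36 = (g + 3)*(g^3 - g^2 - 8*g + 12) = (g - 2)*(g + 3)*(g^2 + g - 6) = (g - 2)^2*(g + 3)*(g + 3)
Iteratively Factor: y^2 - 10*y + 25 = (y - 5)*(y - 5)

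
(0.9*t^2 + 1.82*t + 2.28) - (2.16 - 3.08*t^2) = 3.98*t^2 + 1.82*t + 0.12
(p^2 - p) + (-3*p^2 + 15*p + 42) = -2*p^2 + 14*p + 42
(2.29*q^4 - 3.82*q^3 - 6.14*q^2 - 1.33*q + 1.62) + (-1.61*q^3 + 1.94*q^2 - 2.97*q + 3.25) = 2.29*q^4 - 5.43*q^3 - 4.2*q^2 - 4.3*q + 4.87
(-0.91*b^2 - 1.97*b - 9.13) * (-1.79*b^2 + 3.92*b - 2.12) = 1.6289*b^4 - 0.0409000000000002*b^3 + 10.5495*b^2 - 31.6132*b + 19.3556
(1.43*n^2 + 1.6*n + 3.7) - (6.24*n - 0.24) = 1.43*n^2 - 4.64*n + 3.94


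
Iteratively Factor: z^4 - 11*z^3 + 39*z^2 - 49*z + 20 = (z - 4)*(z^3 - 7*z^2 + 11*z - 5) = (z - 5)*(z - 4)*(z^2 - 2*z + 1) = (z - 5)*(z - 4)*(z - 1)*(z - 1)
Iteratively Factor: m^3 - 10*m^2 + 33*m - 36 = (m - 3)*(m^2 - 7*m + 12) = (m - 4)*(m - 3)*(m - 3)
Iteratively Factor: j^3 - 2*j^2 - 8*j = (j + 2)*(j^2 - 4*j) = (j - 4)*(j + 2)*(j)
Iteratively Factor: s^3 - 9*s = (s)*(s^2 - 9) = s*(s - 3)*(s + 3)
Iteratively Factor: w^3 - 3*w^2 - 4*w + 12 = (w + 2)*(w^2 - 5*w + 6) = (w - 2)*(w + 2)*(w - 3)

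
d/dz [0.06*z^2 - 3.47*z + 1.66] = 0.12*z - 3.47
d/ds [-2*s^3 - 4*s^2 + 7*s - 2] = -6*s^2 - 8*s + 7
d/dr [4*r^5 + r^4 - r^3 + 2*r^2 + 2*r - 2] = 20*r^4 + 4*r^3 - 3*r^2 + 4*r + 2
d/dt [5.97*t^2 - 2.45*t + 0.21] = 11.94*t - 2.45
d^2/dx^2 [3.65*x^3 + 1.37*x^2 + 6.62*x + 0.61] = 21.9*x + 2.74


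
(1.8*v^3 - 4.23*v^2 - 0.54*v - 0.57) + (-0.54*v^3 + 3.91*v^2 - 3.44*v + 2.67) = 1.26*v^3 - 0.32*v^2 - 3.98*v + 2.1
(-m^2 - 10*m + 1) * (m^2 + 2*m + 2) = -m^4 - 12*m^3 - 21*m^2 - 18*m + 2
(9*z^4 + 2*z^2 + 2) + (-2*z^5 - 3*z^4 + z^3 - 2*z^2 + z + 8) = -2*z^5 + 6*z^4 + z^3 + z + 10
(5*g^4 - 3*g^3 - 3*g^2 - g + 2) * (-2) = -10*g^4 + 6*g^3 + 6*g^2 + 2*g - 4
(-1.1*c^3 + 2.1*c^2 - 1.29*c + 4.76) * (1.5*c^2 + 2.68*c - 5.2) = -1.65*c^5 + 0.202*c^4 + 9.413*c^3 - 7.2372*c^2 + 19.4648*c - 24.752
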